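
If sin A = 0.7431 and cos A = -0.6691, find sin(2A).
sin(2A) = 2 sin A cos A = -0.9944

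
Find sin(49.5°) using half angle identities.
sin(49.5°) = √((1 - cos 99°)/2) = 0.7604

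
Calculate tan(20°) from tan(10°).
tan(20°) = 2 tan 10° / (1 - tan²10°) = 0.364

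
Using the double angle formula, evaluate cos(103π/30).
cos(103π/30) = cos²103π/60 - sin²103π/60 = -0.2079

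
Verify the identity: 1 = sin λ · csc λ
RHS = sin λ · (1/sin λ) = 1 = LHS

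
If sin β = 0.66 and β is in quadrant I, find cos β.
cos β = 0.7513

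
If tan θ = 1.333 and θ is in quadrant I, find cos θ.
cos θ = 0.6001 (using tan²θ + 1 = sec²θ)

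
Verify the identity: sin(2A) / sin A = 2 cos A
LHS = 2 sin A cos A / sin A = 2 cos A = RHS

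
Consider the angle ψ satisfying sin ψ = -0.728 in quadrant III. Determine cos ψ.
cos ψ = ±√(1 - sin²ψ) = -0.6856 (negative in QIII)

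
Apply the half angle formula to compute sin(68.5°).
sin(68.5°) = √((1 - cos 137°)/2) = 0.9304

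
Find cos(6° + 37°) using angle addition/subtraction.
cos(6° + 37°) = cos 6° cos 37° - sin 6° sin 37° = 0.7314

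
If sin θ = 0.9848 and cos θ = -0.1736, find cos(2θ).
cos(2θ) = cos²θ - sin²θ = -0.9397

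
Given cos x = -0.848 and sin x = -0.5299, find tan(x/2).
tan(x/2) = sin x / (1 + cos x) = -3.486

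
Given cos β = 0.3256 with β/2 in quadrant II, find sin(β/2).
sin(β/2) = ±√((1 - cos β)/2); positive since β/2 ∈ QII, so sin(β/2) = 0.5807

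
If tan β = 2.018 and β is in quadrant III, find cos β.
cos β = -0.444 (using tan²β + 1 = sec²β)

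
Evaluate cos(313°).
cos(313°) = 0.682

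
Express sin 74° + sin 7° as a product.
sin 74° + sin 7° = 2 sin(40.5°) cos(33.5°)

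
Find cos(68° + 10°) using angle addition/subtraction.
cos(68° + 10°) = cos 68° cos 10° - sin 68° sin 10° = 0.2079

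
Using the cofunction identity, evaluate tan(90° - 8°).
tan(90° - 8°) = cot(8°) = 7.115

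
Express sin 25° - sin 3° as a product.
sin 25° - sin 3° = 2 cos(14°) sin(11°)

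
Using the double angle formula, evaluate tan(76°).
tan(76°) = 2 tan 38° / (1 - tan²38°) = 4.011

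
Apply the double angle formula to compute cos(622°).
cos(622°) = cos²311° - sin²311° = -0.1392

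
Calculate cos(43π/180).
cos(43π/180) = 0.7314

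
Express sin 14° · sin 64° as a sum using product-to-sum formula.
sin 14° sin 64° = (1/2)[cos(14°-64°) - cos(14°+64°)]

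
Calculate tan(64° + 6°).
tan(64° + 6°) = (tan 64° + tan 6°)/(1 - tan 64° tan 6°) = 2.747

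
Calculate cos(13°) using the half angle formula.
cos(13°) = √((1 + cos 26°)/2) = 0.9744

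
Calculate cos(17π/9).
cos(17π/9) = 0.9397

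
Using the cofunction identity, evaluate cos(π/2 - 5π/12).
cos(π/2 - 5π/12) = sin(5π/12) = (√6+√2)/4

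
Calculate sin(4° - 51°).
sin(4° - 51°) = sin 4° cos 51° - cos 4° sin 51° = -0.7314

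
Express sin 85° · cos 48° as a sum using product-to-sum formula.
sin 85° cos 48° = (1/2)[sin(85°+48°) + sin(85°-48°)]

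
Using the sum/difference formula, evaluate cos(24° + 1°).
cos(24° + 1°) = cos 24° cos 1° - sin 24° sin 1° = 0.9063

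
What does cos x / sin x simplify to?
cos x / sin x = cot x (using Quotient identity)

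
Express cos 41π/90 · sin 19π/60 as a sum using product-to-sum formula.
cos 41π/90 sin 19π/60 = (1/2)[sin(41π/90+19π/60) - sin(41π/90-19π/60)]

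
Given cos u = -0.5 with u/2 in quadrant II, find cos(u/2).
cos(u/2) = ±√((1 + cos u)/2); negative since u/2 ∈ QII, so cos(u/2) = -1/2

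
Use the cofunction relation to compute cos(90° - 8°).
cos(90° - 8°) = sin(8°) = 0.1392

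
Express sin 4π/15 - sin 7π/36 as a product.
sin 4π/15 - sin 7π/36 = 2 cos(83π/360) sin(13π/360)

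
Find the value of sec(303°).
sec(303°) = 1.836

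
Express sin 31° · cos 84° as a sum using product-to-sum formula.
sin 31° cos 84° = (1/2)[sin(31°+84°) + sin(31°-84°)]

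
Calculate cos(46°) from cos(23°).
cos(46°) = 1 - 2sin²23° = 0.6947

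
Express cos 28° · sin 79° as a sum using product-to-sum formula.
cos 28° sin 79° = (1/2)[sin(28°+79°) - sin(28°-79°)]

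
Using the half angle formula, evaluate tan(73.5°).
tan(73.5°) = sin 147° / (1 + cos 147°) = 3.376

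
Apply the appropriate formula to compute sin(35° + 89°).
sin(35° + 89°) = sin 35° cos 89° + cos 35° sin 89° = 0.829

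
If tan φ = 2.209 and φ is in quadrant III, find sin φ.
sin φ = -0.911 (using tan²φ + 1 = sec²φ)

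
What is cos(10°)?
cos(10°) = 0.9848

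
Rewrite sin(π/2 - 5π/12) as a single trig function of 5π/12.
sin(π/2 - 5π/12) = cos(5π/12)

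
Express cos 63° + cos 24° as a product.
cos 63° + cos 24° = 2 cos(43.5°) cos(19.5°)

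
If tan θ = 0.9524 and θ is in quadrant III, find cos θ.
cos θ = -0.7241 (using tan²θ + 1 = sec²θ)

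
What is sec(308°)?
sec(308°) = 1.624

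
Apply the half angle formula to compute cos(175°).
cos(175°) = -√((1 + cos 350°)/2) = -0.9962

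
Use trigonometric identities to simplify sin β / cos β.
sin β / cos β = tan β (using Quotient identity)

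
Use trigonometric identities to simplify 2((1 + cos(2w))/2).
2((1 + cos(2w))/2) = 2(cos²w) (using Power reduction)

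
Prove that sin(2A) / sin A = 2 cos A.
LHS = 2 sin A cos A / sin A = 2 cos A = RHS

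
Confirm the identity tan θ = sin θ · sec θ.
RHS = sin θ · (1/cos θ) = sin θ/cos θ = tan θ = LHS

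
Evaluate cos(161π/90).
cos(161π/90) = 0.788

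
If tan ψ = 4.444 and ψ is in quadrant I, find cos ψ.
cos ψ = 0.2195 (using tan²ψ + 1 = sec²ψ)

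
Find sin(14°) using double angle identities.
sin(14°) = 2 sin 7° cos 7° = 0.2419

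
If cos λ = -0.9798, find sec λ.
sec λ = 1/cos λ = -1.021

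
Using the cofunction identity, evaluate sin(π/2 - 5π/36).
sin(π/2 - 5π/36) = cos(5π/36) = 0.9063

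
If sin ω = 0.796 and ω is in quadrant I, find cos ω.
cos ω = 0.6053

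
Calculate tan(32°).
tan(32°) = 0.6249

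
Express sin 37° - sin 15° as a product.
sin 37° - sin 15° = 2 cos(26°) sin(11°)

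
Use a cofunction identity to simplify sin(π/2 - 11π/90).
sin(π/2 - 11π/90) = cos(11π/90)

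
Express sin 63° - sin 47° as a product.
sin 63° - sin 47° = 2 cos(55°) sin(8°)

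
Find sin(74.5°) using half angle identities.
sin(74.5°) = √((1 - cos 149°)/2) = 0.9636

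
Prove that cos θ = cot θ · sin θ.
RHS = (cos θ/sin θ) · sin θ = cos θ = LHS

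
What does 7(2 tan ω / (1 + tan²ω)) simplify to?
7(2 tan ω / (1 + tan²ω)) = 7(sin(2ω)) (using Double angle)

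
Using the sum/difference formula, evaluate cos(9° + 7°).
cos(9° + 7°) = cos 9° cos 7° - sin 9° sin 7° = 0.9613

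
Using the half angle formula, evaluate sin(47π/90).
sin(47π/90) = √((1 - cos 47π/45)/2) = 0.9976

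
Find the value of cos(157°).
cos(157°) = -0.9205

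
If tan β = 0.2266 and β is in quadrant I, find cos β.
cos β = 0.9753 (using tan²β + 1 = sec²β)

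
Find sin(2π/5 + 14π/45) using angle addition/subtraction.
sin(2π/5 + 14π/45) = sin 2π/5 cos 14π/45 + cos 2π/5 sin 14π/45 = 0.788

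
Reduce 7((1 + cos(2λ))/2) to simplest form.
7((1 + cos(2λ))/2) = 7(cos²λ) (using Power reduction)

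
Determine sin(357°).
sin(357°) = -0.05234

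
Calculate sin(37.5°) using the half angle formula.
sin(37.5°) = √((1 - cos 75°)/2) = 0.6088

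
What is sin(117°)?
sin(117°) = 0.891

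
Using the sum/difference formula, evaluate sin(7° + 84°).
sin(7° + 84°) = sin 7° cos 84° + cos 7° sin 84° = 0.9998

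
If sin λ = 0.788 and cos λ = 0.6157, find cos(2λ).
cos(2λ) = cos²λ - sin²λ = -0.2419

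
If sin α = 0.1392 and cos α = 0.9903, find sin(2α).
sin(2α) = 2 sin α cos α = 0.2757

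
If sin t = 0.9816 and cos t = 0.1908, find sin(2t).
sin(2t) = 2 sin t cos t = 0.3746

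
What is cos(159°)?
cos(159°) = -0.9336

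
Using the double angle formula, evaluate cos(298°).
cos(298°) = cos²149° - sin²149° = 0.4695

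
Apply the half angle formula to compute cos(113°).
cos(113°) = -√((1 + cos 226°)/2) = -0.3907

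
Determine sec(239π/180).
sec(239π/180) = -1.942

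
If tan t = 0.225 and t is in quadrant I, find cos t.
cos t = 0.9756 (using tan²t + 1 = sec²t)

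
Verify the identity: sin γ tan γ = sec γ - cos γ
RHS = 1/cos γ - cos γ = (1 - cos²γ)/cos γ = sin²γ/cos γ = sin γ · (sin γ/cos γ) = sin γ tan γ = LHS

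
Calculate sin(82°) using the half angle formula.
sin(82°) = √((1 - cos 164°)/2) = 0.9903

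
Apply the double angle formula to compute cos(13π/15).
cos(13π/15) = 2cos²13π/30 - 1 = -0.9135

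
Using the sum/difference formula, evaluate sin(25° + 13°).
sin(25° + 13°) = sin 25° cos 13° + cos 25° sin 13° = 0.6157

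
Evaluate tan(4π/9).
tan(4π/9) = 5.671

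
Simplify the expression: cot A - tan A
cot A - tan A = 2 cot(2A) (using Double angle)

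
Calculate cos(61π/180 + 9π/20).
cos(61π/180 + 9π/20) = cos 61π/180 cos 9π/20 - sin 61π/180 sin 9π/20 = -0.788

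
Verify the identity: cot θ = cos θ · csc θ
RHS = cos θ · (1/sin θ) = cos θ/sin θ = cot θ = LHS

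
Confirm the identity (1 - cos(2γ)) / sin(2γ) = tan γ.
LHS = 2sin²γ / (2 sin γ cos γ) = sin γ/cos γ = tan γ = RHS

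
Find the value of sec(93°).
sec(93°) = -19.11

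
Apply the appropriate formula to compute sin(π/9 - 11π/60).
sin(π/9 - 11π/60) = sin π/9 cos 11π/60 - cos π/9 sin 11π/60 = -0.225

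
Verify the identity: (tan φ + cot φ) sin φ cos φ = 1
LHS = (sin φ/cos φ + cos φ/sin φ) sin φ cos φ = ((sin²φ + cos²φ)/(sin φ cos φ)) · sin φ cos φ = sin²φ + cos²φ = 1 = RHS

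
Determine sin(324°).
sin(324°) = -0.5878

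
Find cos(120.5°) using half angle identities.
cos(120.5°) = -√((1 + cos 241°)/2) = -0.5075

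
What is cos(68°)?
cos(68°) = 0.3746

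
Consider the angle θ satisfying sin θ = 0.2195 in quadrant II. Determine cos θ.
cos θ = ±√(1 - sin²θ) = -0.9756 (negative in QII)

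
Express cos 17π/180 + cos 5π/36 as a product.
cos 17π/180 + cos 5π/36 = 2 cos(7π/60) cos(-π/45)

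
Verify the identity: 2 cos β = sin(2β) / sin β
RHS = 2 sin β cos β / sin β = 2 cos β = LHS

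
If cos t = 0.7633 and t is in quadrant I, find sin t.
sin t = 0.646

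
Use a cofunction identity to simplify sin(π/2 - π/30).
sin(π/2 - π/30) = cos(π/30)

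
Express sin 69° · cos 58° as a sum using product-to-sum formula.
sin 69° cos 58° = (1/2)[sin(69°+58°) + sin(69°-58°)]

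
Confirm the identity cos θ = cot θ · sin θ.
RHS = (cos θ/sin θ) · sin θ = cos θ = LHS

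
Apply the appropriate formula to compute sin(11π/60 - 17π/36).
sin(11π/60 - 17π/36) = sin 11π/60 cos 17π/36 - cos 11π/60 sin 17π/36 = -0.788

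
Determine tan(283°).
tan(283°) = -4.331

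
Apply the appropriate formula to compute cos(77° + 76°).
cos(77° + 76°) = cos 77° cos 76° - sin 77° sin 76° = -0.891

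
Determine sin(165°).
sin(165°) = (√6-√2)/4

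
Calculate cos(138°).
cos(138°) = -0.7431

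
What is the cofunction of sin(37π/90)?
sin(37π/90) = cos(π/2 - 37π/90) = cos(4π/45)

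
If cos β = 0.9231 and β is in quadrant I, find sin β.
sin β = 0.3846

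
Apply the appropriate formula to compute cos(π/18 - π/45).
cos(π/18 - π/45) = cos π/18 cos π/45 + sin π/18 sin π/45 = 0.9945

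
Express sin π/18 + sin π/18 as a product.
sin π/18 + sin π/18 = 2 sin(π/18) cos(0)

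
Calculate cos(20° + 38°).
cos(20° + 38°) = cos 20° cos 38° - sin 20° sin 38° = 0.5299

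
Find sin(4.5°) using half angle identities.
sin(4.5°) = √((1 - cos 9°)/2) = 0.07846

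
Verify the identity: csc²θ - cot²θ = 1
LHS = 1/sin²θ - cos²θ/sin²θ = (1 - cos²θ)/sin²θ = sin²θ/sin²θ = 1 = RHS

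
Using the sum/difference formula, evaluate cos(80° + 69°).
cos(80° + 69°) = cos 80° cos 69° - sin 80° sin 69° = -0.8572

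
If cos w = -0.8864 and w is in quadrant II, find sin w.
sin w = 0.4629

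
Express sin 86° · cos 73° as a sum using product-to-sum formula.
sin 86° cos 73° = (1/2)[sin(86°+73°) + sin(86°-73°)]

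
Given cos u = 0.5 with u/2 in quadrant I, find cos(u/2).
cos(u/2) = ±√((1 + cos u)/2); positive since u/2 ∈ QI, so cos(u/2) = √3/2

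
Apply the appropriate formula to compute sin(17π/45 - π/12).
sin(17π/45 - π/12) = sin 17π/45 cos π/12 - cos 17π/45 sin π/12 = 0.7986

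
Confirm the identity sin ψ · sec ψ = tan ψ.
LHS = sin ψ · (1/cos ψ) = sin ψ/cos ψ = tan ψ = RHS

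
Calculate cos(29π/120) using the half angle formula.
cos(29π/120) = √((1 + cos 29π/60)/2) = 0.7254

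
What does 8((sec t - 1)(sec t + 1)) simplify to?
8((sec t - 1)(sec t + 1)) = 8(tan²t) (using Diff. of squares)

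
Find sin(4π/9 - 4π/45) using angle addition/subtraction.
sin(4π/9 - 4π/45) = sin 4π/9 cos 4π/45 - cos 4π/9 sin 4π/45 = 0.8988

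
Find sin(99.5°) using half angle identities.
sin(99.5°) = √((1 - cos 199°)/2) = 0.9863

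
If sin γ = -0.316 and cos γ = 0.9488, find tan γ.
tan γ = sin γ / cos γ = -0.3331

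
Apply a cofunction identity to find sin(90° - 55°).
sin(90° - 55°) = cos(55°) = 0.5736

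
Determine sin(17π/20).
sin(17π/20) = 0.454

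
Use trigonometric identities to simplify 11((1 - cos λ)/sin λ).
11((1 - cos λ)/sin λ) = 11(tan(λ/2)) (using Half angle)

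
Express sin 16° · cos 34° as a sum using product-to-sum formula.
sin 16° cos 34° = (1/2)[sin(16°+34°) + sin(16°-34°)]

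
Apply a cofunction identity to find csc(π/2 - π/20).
csc(π/2 - π/20) = sec(π/20) = 1.012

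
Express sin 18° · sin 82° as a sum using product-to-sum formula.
sin 18° sin 82° = (1/2)[cos(18°-82°) - cos(18°+82°)]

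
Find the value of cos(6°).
cos(6°) = 0.9945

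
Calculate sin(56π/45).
sin(56π/45) = -0.6947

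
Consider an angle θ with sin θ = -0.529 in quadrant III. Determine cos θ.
cos θ = ±√(1 - sin²θ) = -0.8486 (negative in QIII)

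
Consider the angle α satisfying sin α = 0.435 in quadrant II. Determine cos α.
cos α = ±√(1 - sin²α) = -0.9004 (negative in QII)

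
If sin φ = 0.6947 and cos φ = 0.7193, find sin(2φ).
sin(2φ) = 2 sin φ cos φ = 0.9994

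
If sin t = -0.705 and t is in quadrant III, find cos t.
cos t = -0.7092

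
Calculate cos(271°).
cos(271°) = 0.01745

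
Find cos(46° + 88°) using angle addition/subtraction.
cos(46° + 88°) = cos 46° cos 88° - sin 46° sin 88° = -0.6947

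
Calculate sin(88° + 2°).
sin(88° + 2°) = sin 88° cos 2° + cos 88° sin 2° = 1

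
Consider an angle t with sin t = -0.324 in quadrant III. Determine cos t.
cos t = ±√(1 - sin²t) = -0.9461 (negative in QIII)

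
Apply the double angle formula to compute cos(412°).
cos(412°) = 1 - 2sin²206° = 0.6157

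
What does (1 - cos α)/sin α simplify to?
(1 - cos α)/sin α = tan(α/2) (using Half angle)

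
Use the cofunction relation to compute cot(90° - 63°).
cot(90° - 63°) = tan(63°) = 1.963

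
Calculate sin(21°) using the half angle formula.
sin(21°) = √((1 - cos 42°)/2) = 0.3584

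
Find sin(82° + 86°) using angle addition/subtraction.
sin(82° + 86°) = sin 82° cos 86° + cos 82° sin 86° = 0.2079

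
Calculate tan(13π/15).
tan(13π/15) = -0.4452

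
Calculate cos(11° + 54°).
cos(11° + 54°) = cos 11° cos 54° - sin 11° sin 54° = 0.4226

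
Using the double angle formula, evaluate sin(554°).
sin(554°) = 2 sin 277° cos 277° = -0.2419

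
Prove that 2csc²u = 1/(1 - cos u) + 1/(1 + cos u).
RHS = [(1 + cos u) + (1 - cos u)] / [(1 - cos u)(1 + cos u)] = 2/(1 - cos²u) = 2/sin²u = 2csc²u = LHS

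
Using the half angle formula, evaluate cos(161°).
cos(161°) = -√((1 + cos 322°)/2) = -0.9455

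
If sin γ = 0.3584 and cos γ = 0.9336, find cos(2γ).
cos(2γ) = cos²γ - sin²γ = 0.7432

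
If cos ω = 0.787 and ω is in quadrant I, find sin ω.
sin ω = 0.617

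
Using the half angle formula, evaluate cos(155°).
cos(155°) = -√((1 + cos 310°)/2) = -0.9063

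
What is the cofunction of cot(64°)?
cot(64°) = tan(90° - 64°) = tan(26°)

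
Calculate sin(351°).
sin(351°) = -0.1564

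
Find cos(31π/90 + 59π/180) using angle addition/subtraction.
cos(31π/90 + 59π/180) = cos 31π/90 cos 59π/180 - sin 31π/90 sin 59π/180 = -0.515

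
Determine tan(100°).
tan(100°) = -5.671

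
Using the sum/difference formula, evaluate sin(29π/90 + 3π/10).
sin(29π/90 + 3π/10) = sin 29π/90 cos 3π/10 + cos 29π/90 sin 3π/10 = 0.9272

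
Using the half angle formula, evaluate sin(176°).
sin(176°) = √((1 - cos 352°)/2) = 0.06976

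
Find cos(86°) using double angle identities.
cos(86°) = cos²43° - sin²43° = 0.06976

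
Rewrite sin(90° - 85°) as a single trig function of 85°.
sin(90° - 85°) = cos(85°)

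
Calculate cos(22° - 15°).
cos(22° - 15°) = cos 22° cos 15° + sin 22° sin 15° = 0.9925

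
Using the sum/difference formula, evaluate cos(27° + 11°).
cos(27° + 11°) = cos 27° cos 11° - sin 27° sin 11° = 0.788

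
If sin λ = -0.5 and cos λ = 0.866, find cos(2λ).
cos(2λ) = cos²λ - sin²λ = 0.5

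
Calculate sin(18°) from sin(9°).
sin(18°) = 2 sin 9° cos 9° = 0.309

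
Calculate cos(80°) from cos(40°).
cos(80°) = cos²40° - sin²40° = 0.1736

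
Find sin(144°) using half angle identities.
sin(144°) = √((1 - cos 288°)/2) = 0.5878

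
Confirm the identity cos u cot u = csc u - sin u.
RHS = 1/sin u - sin u = (1 - sin²u)/sin u = cos²u/sin u = cos u · (cos u/sin u) = cos u cot u = LHS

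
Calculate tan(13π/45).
tan(13π/45) = 1.28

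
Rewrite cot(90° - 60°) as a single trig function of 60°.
cot(90° - 60°) = tan(60°)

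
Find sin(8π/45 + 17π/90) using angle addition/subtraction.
sin(8π/45 + 17π/90) = sin 8π/45 cos 17π/90 + cos 8π/45 sin 17π/90 = 0.9135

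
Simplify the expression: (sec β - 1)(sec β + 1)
(sec β - 1)(sec β + 1) = tan²β (using Diff. of squares)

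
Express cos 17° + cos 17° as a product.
cos 17° + cos 17° = 2 cos(17°) cos(0°)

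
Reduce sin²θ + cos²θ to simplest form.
sin²θ + cos²θ = 1 (using Pythagorean identity)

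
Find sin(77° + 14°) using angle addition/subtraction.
sin(77° + 14°) = sin 77° cos 14° + cos 77° sin 14° = 0.9998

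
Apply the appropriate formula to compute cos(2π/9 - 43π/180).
cos(2π/9 - 43π/180) = cos 2π/9 cos 43π/180 + sin 2π/9 sin 43π/180 = 0.9986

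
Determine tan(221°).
tan(221°) = 0.8693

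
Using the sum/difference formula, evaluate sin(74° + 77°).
sin(74° + 77°) = sin 74° cos 77° + cos 74° sin 77° = 0.4848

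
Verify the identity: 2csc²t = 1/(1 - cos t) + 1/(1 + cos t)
RHS = [(1 + cos t) + (1 - cos t)] / [(1 - cos t)(1 + cos t)] = 2/(1 - cos²t) = 2/sin²t = 2csc²t = LHS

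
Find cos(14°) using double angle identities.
cos(14°) = cos²7° - sin²7° = 0.9703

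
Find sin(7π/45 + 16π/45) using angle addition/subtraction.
sin(7π/45 + 16π/45) = sin 7π/45 cos 16π/45 + cos 7π/45 sin 16π/45 = 0.9994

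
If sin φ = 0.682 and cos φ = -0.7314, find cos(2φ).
cos(2φ) = cos²φ - sin²φ = 0.06982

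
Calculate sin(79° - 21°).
sin(79° - 21°) = sin 79° cos 21° - cos 79° sin 21° = 0.848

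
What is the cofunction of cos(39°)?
cos(39°) = sin(90° - 39°) = sin(51°)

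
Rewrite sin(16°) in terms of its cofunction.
sin(16°) = cos(90° - 16°) = cos(74°)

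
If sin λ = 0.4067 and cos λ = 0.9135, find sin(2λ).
sin(2λ) = 2 sin λ cos λ = 0.743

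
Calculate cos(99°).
cos(99°) = -0.1564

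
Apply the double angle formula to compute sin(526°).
sin(526°) = 2 sin 263° cos 263° = 0.2419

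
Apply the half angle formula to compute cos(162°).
cos(162°) = -√((1 + cos 324°)/2) = -0.9511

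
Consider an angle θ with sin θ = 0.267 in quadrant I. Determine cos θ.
cos θ = √(1 - sin²θ) = 0.9637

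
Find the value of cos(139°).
cos(139°) = -0.7547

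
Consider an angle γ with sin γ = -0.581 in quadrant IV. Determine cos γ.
cos γ = √(1 - sin²γ) = 0.8139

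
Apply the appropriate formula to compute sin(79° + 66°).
sin(79° + 66°) = sin 79° cos 66° + cos 79° sin 66° = 0.5736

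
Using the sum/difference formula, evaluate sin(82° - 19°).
sin(82° - 19°) = sin 82° cos 19° - cos 82° sin 19° = 0.891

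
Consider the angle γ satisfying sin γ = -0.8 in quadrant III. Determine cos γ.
cos γ = ±√(1 - sin²γ) = -0.6 (negative in QIII)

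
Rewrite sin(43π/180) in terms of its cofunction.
sin(43π/180) = cos(π/2 - 43π/180) = cos(47π/180)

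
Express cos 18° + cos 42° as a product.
cos 18° + cos 42° = 2 cos(30°) cos(-12°)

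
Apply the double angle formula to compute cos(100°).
cos(100°) = cos²50° - sin²50° = -0.1736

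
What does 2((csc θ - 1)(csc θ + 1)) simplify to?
2((csc θ - 1)(csc θ + 1)) = 2(cot²θ) (using Diff. of squares)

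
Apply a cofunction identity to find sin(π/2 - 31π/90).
sin(π/2 - 31π/90) = cos(31π/90) = 0.4695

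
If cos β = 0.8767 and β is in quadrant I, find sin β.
sin β = 0.481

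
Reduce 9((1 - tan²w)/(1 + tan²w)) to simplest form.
9((1 - tan²w)/(1 + tan²w)) = 9(cos(2w)) (using Double angle)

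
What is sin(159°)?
sin(159°) = 0.3584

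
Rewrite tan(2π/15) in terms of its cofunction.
tan(2π/15) = cot(π/2 - 2π/15) = cot(11π/30)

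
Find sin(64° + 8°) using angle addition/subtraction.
sin(64° + 8°) = sin 64° cos 8° + cos 64° sin 8° = 0.9511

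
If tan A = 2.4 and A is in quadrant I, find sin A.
sin A = 0.9231 (using tan²A + 1 = sec²A)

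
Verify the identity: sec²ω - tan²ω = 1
LHS = 1/cos²ω - sin²ω/cos²ω = (1 - sin²ω)/cos²ω = cos²ω/cos²ω = 1 = RHS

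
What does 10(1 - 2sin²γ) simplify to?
10(1 - 2sin²γ) = 10(cos(2γ)) (using Double angle)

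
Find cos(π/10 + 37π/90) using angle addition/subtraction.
cos(π/10 + 37π/90) = cos π/10 cos 37π/90 - sin π/10 sin 37π/90 = -0.0349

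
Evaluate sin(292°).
sin(292°) = -0.9272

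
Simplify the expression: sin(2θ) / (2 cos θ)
sin(2θ) / (2 cos θ) = sin θ (using Double angle)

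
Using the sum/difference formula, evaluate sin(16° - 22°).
sin(16° - 22°) = sin 16° cos 22° - cos 16° sin 22° = -0.1045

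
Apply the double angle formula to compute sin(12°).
sin(12°) = 2 sin 6° cos 6° = 0.2079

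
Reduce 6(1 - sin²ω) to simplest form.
6(1 - sin²ω) = 6(cos²ω) (using Pythagorean identity)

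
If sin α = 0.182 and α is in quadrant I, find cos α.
cos α = 0.9833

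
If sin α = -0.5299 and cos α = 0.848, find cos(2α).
cos(2α) = cos²α - sin²α = 0.4383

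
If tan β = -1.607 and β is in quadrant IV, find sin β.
sin β = -0.849 (using tan²β + 1 = sec²β)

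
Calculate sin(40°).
sin(40°) = 0.6428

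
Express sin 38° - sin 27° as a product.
sin 38° - sin 27° = 2 cos(32.5°) sin(5.5°)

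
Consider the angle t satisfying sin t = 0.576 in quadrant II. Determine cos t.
cos t = ±√(1 - sin²t) = -0.8174 (negative in QII)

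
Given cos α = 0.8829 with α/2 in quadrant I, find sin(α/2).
sin(α/2) = ±√((1 - cos α)/2); positive since α/2 ∈ QI, so sin(α/2) = 0.242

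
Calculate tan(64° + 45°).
tan(64° + 45°) = (tan 64° + tan 45°)/(1 - tan 64° tan 45°) = -2.904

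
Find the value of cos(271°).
cos(271°) = 0.01745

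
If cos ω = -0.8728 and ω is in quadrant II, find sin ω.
sin ω = 0.4881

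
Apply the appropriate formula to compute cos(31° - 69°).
cos(31° - 69°) = cos 31° cos 69° + sin 31° sin 69° = 0.788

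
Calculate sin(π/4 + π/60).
sin(π/4 + π/60) = sin π/4 cos π/60 + cos π/4 sin π/60 = 0.7431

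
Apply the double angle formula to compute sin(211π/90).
sin(211π/90) = 2 sin 211π/180 cos 211π/180 = 0.8829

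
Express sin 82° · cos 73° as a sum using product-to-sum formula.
sin 82° cos 73° = (1/2)[sin(82°+73°) + sin(82°-73°)]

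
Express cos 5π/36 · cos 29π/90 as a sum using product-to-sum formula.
cos 5π/36 cos 29π/90 = (1/2)[cos(5π/36-29π/90) + cos(5π/36+29π/90)]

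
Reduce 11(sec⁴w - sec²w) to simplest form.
11(sec⁴w - sec²w) = 11(tan⁴w + tan²w) (using Pythagorean)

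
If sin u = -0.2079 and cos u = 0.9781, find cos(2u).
cos(2u) = cos²u - sin²u = 0.9135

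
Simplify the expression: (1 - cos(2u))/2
(1 - cos(2u))/2 = sin²u (using Power reduction)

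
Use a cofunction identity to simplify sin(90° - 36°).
sin(90° - 36°) = cos(36°)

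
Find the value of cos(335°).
cos(335°) = 0.9063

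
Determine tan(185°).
tan(185°) = 0.08749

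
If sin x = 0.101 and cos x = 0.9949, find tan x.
tan x = sin x / cos x = 0.1015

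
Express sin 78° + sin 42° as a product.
sin 78° + sin 42° = 2 sin(60°) cos(18°)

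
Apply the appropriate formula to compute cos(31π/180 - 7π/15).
cos(31π/180 - 7π/15) = cos 31π/180 cos 7π/15 + sin 31π/180 sin 7π/15 = 0.6018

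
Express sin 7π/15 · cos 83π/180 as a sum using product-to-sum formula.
sin 7π/15 cos 83π/180 = (1/2)[sin(7π/15+83π/180) + sin(7π/15-83π/180)]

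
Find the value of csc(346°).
csc(346°) = -4.134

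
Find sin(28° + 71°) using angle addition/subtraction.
sin(28° + 71°) = sin 28° cos 71° + cos 28° sin 71° = 0.9877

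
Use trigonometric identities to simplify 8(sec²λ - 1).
8(sec²λ - 1) = 8(tan²λ) (using Pythagorean identity)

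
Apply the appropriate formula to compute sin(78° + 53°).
sin(78° + 53°) = sin 78° cos 53° + cos 78° sin 53° = 0.7547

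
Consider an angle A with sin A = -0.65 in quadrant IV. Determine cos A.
cos A = √(1 - sin²A) = 0.7599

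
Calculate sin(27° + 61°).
sin(27° + 61°) = sin 27° cos 61° + cos 27° sin 61° = 0.9994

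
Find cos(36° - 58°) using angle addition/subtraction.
cos(36° - 58°) = cos 36° cos 58° + sin 36° sin 58° = 0.9272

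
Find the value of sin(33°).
sin(33°) = 0.5446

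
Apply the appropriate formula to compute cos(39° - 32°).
cos(39° - 32°) = cos 39° cos 32° + sin 39° sin 32° = 0.9925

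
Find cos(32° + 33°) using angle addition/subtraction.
cos(32° + 33°) = cos 32° cos 33° - sin 32° sin 33° = 0.4226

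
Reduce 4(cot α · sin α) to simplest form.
4(cot α · sin α) = 4(cos α) (using Quotient identity)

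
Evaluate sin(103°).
sin(103°) = 0.9744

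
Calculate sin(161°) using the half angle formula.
sin(161°) = √((1 - cos 322°)/2) = 0.3256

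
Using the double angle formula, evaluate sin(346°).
sin(346°) = 2 sin 173° cos 173° = -0.2419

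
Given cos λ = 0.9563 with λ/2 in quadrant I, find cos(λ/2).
cos(λ/2) = ±√((1 + cos λ)/2); positive since λ/2 ∈ QI, so cos(λ/2) = 0.989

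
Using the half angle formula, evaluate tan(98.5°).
tan(98.5°) = sin 197° / (1 + cos 197°) = -6.691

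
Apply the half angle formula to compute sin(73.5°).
sin(73.5°) = √((1 - cos 147°)/2) = 0.9588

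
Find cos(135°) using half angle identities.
cos(135°) = -√((1 + cos 270°)/2) = -√2/2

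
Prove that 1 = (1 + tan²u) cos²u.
RHS = sec²u · cos²u = (1/cos²u) · cos²u = 1 = LHS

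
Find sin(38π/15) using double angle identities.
sin(38π/15) = 2 sin 19π/15 cos 19π/15 = 0.9945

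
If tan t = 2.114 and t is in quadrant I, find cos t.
cos t = 0.4276 (using tan²t + 1 = sec²t)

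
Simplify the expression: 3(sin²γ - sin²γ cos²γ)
3(sin²γ - sin²γ cos²γ) = 3(sin⁴γ) (using Factoring)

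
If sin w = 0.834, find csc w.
csc w = 1/sin w = 1.199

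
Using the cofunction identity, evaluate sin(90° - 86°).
sin(90° - 86°) = cos(86°) = 0.06976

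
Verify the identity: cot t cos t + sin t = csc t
LHS = cos²t/sin t + sin t = (cos²t + sin²t)/sin t = 1/sin t = csc t = RHS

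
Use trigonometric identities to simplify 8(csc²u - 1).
8(csc²u - 1) = 8(cot²u) (using Pythagorean identity)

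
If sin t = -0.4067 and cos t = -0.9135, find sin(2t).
sin(2t) = 2 sin t cos t = 0.743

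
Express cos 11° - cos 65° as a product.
cos 11° - cos 65° = -2 sin(38°) sin(-27°)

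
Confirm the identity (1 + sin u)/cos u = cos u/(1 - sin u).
LHS = (1 + sin u)(1 - sin u) / (cos u(1 - sin u)) = (1 - sin²u) / (cos u(1 - sin u)) = cos²u / (cos u(1 - sin u)) = cos u/(1 - sin u) = RHS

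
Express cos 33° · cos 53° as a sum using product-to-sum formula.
cos 33° cos 53° = (1/2)[cos(33°-53°) + cos(33°+53°)]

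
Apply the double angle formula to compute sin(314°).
sin(314°) = 2 sin 157° cos 157° = -0.7193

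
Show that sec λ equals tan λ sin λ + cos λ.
RHS = sin²λ/cos λ + cos λ = (sin²λ + cos²λ)/cos λ = 1/cos λ = sec λ = LHS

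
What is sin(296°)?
sin(296°) = -0.8988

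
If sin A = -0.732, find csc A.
csc A = 1/sin A = -1.366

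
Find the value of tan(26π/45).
tan(26π/45) = -4.011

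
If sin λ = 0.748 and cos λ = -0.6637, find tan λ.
tan λ = sin λ / cos λ = -1.127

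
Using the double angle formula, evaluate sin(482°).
sin(482°) = 2 sin 241° cos 241° = 0.848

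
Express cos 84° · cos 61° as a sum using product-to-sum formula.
cos 84° cos 61° = (1/2)[cos(84°-61°) + cos(84°+61°)]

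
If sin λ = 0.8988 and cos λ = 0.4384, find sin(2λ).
sin(2λ) = 2 sin λ cos λ = 0.7881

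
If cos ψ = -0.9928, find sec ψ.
sec ψ = 1/cos ψ = -1.007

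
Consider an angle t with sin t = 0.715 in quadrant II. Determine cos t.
cos t = ±√(1 - sin²t) = -0.6991 (negative in QII)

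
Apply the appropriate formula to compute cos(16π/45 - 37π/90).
cos(16π/45 - 37π/90) = cos 16π/45 cos 37π/90 + sin 16π/45 sin 37π/90 = 0.9848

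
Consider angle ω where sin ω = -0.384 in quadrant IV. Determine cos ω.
cos ω = √(1 - sin²ω) = 0.9233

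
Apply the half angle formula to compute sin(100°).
sin(100°) = √((1 - cos 200°)/2) = 0.9848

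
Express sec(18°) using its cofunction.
sec(18°) = csc(90° - 18°) = csc(72°)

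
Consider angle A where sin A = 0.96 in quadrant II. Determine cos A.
cos A = ±√(1 - sin²A) = -0.28 (negative in QII)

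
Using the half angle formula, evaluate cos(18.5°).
cos(18.5°) = √((1 + cos 37°)/2) = 0.9483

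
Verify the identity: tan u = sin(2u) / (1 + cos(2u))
RHS = 2 sin u cos u / (2cos²u) = sin u/cos u = tan u = LHS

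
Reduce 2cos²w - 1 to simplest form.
2cos²w - 1 = cos(2w) (using Double angle)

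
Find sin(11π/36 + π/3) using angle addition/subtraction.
sin(11π/36 + π/3) = sin 11π/36 cos π/3 + cos 11π/36 sin π/3 = 0.9063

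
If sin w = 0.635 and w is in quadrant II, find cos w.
cos w = -0.7725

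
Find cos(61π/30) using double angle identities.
cos(61π/30) = cos²61π/60 - sin²61π/60 = 0.9945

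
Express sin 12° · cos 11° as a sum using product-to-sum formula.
sin 12° cos 11° = (1/2)[sin(12°+11°) + sin(12°-11°)]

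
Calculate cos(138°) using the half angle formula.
cos(138°) = -√((1 + cos 276°)/2) = -0.7431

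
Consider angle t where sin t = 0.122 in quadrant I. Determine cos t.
cos t = √(1 - sin²t) = 0.9925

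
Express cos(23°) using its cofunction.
cos(23°) = sin(90° - 23°) = sin(67°)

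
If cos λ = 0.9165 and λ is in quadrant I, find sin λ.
sin λ = 0.4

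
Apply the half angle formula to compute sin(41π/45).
sin(41π/45) = √((1 - cos 82π/45)/2) = 0.2756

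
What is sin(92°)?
sin(92°) = 0.9994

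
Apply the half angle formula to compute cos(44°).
cos(44°) = √((1 + cos 88°)/2) = 0.7193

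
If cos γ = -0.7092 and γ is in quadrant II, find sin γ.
sin γ = 0.705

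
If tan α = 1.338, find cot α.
cot α = 1/tan α = 0.7474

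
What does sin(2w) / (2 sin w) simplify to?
sin(2w) / (2 sin w) = cos w (using Double angle)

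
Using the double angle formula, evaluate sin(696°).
sin(696°) = 2 sin 348° cos 348° = -0.4067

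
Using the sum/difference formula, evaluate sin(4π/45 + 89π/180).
sin(4π/45 + 89π/180) = sin 4π/45 cos 89π/180 + cos 4π/45 sin 89π/180 = (√6+√2)/4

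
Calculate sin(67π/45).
sin(67π/45) = -0.9994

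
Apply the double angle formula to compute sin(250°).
sin(250°) = 2 sin 125° cos 125° = -0.9397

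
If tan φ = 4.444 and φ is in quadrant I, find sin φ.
sin φ = 0.9756 (using tan²φ + 1 = sec²φ)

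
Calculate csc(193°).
csc(193°) = -4.445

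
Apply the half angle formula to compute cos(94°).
cos(94°) = -√((1 + cos 188°)/2) = -0.06976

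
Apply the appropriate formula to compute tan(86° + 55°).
tan(86° + 55°) = (tan 86° + tan 55°)/(1 - tan 86° tan 55°) = -0.8098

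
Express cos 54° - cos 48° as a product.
cos 54° - cos 48° = -2 sin(51°) sin(3°)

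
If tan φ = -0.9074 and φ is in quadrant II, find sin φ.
sin φ = 0.672 (using tan²φ + 1 = sec²φ)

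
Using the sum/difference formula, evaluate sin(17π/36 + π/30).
sin(17π/36 + π/30) = sin 17π/36 cos π/30 + cos 17π/36 sin π/30 = 0.9998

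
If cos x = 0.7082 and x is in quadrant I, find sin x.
sin x = 0.706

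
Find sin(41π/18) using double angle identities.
sin(41π/18) = 2 sin 41π/36 cos 41π/36 = 0.766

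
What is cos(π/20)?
cos(π/20) = 0.9877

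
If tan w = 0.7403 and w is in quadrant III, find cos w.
cos w = -0.8037 (using tan²w + 1 = sec²w)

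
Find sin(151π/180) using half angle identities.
sin(151π/180) = √((1 - cos 151π/90)/2) = 0.4848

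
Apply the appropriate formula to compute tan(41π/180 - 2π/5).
tan(41π/180 - 2π/5) = (tan 41π/180 - tan 2π/5)/(1 + tan 41π/180 tan 2π/5) = -0.6009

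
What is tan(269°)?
tan(269°) = 57.29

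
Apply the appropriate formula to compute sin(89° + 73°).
sin(89° + 73°) = sin 89° cos 73° + cos 89° sin 73° = 0.309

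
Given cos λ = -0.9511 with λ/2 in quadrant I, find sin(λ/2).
sin(λ/2) = ±√((1 - cos λ)/2); positive since λ/2 ∈ QI, so sin(λ/2) = 0.9877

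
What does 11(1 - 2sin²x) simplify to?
11(1 - 2sin²x) = 11(cos(2x)) (using Double angle)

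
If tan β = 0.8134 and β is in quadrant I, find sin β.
sin β = 0.631 (using tan²β + 1 = sec²β)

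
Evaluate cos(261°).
cos(261°) = -0.1564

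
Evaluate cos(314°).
cos(314°) = 0.6947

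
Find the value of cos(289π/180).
cos(289π/180) = 0.3256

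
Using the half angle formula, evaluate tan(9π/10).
tan(9π/10) = sin 9π/5 / (1 + cos 9π/5) = -0.3249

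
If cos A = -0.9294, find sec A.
sec A = 1/cos A = -1.076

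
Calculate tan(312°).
tan(312°) = -1.111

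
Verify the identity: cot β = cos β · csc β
RHS = cos β · (1/sin β) = cos β/sin β = cot β = LHS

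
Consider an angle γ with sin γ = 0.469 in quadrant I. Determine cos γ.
cos γ = √(1 - sin²γ) = 0.8832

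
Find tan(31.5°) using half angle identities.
tan(31.5°) = sin 63° / (1 + cos 63°) = 0.6128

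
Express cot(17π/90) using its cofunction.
cot(17π/90) = tan(π/2 - 17π/90) = tan(14π/45)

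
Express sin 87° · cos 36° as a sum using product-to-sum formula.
sin 87° cos 36° = (1/2)[sin(87°+36°) + sin(87°-36°)]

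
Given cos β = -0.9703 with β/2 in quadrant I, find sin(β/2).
sin(β/2) = ±√((1 - cos β)/2); positive since β/2 ∈ QI, so sin(β/2) = 0.9925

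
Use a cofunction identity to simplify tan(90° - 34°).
tan(90° - 34°) = cot(34°)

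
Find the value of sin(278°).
sin(278°) = -0.9903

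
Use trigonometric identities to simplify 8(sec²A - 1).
8(sec²A - 1) = 8(tan²A) (using Pythagorean identity)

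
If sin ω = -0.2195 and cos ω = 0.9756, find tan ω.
tan ω = sin ω / cos ω = -0.225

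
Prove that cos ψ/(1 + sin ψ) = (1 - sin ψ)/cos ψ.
RHS = (1 - sin ψ)(1 + sin ψ) / (cos ψ(1 + sin ψ)) = (1 - sin²ψ) / (cos ψ(1 + sin ψ)) = cos²ψ / (cos ψ(1 + sin ψ)) = cos ψ/(1 + sin ψ) = LHS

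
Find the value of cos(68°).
cos(68°) = 0.3746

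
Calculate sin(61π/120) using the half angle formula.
sin(61π/120) = √((1 - cos 61π/60)/2) = 0.9997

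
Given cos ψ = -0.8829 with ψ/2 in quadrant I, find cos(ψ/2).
cos(ψ/2) = ±√((1 + cos ψ)/2); positive since ψ/2 ∈ QI, so cos(ψ/2) = 0.242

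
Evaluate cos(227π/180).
cos(227π/180) = -0.682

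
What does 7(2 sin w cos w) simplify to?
7(2 sin w cos w) = 7(sin(2w)) (using Double angle)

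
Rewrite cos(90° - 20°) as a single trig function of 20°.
cos(90° - 20°) = sin(20°)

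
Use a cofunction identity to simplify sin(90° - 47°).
sin(90° - 47°) = cos(47°)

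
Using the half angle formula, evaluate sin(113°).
sin(113°) = √((1 - cos 226°)/2) = 0.9205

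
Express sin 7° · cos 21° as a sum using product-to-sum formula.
sin 7° cos 21° = (1/2)[sin(7°+21°) + sin(7°-21°)]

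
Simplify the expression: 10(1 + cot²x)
10(1 + cot²x) = 10(csc²x) (using Pythagorean identity)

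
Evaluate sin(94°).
sin(94°) = 0.9976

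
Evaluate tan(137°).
tan(137°) = -0.9325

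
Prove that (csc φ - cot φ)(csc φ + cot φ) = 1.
LHS = csc²φ - cot²φ = (1 + cot²φ) - cot²φ = 1 = RHS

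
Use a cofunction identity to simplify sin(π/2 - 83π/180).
sin(π/2 - 83π/180) = cos(83π/180)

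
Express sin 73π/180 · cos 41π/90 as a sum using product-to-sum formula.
sin 73π/180 cos 41π/90 = (1/2)[sin(73π/180+41π/90) + sin(73π/180-41π/90)]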